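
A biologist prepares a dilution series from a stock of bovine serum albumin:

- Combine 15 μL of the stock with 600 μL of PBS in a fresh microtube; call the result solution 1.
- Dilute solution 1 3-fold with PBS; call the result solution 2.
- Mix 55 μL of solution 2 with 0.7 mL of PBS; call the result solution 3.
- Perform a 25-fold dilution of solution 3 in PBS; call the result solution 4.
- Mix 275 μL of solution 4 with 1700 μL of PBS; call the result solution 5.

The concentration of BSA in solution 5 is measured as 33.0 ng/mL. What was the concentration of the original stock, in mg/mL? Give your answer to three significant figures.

10.0 mg/mL

Step 1: 15 μL + 600 μL = 615 μL total → factor 615/15 = 41
Step 2: 3-fold → factor 3
Step 3: 55 μL + 0.7 mL = 755 μL total → factor 755/55 = 13.727
Step 4: 25-fold → factor 25
Step 5: 275 μL + 1700 μL = 1975 μL total → factor 1975/275 = 7.1818
Overall dilution factor = 41 × 3 × 13.727 × 25 × 7.1818 = 3.0315 × 10^5
Stock = 33.0 ng/mL × 3.0315 × 10^5 = 1.000 × 10^7 ng/mL = 10.0 mg/mL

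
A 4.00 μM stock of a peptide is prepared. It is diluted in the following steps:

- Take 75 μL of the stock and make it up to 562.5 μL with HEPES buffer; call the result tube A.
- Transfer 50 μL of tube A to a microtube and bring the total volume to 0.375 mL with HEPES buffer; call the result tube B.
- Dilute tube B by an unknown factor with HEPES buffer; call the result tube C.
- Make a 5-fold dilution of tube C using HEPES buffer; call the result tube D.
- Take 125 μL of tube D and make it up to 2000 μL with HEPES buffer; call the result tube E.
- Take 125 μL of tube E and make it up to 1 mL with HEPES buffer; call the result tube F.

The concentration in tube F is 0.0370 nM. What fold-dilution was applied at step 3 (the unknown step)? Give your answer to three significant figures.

Step 1: 75 μL brought to 562.5 μL → factor 562.5/75 = 7.5
Step 2: 50 μL brought to 0.375 mL → factor 375/50 = 7.5
Step 3: unknown factor x
Step 4: 5-fold → factor 5
Step 5: 125 μL brought to 2000 μL → factor 2000/125 = 16
Step 6: 125 μL brought to 1 mL → factor 1000/125 = 8
Product of known-step factors = 36000
Overall factor = 4.00 μM / (0.0370 nM) = 1.0811 × 10^5
x = 1.0811 × 10^5 / 36000 = 3.00

3.00-fold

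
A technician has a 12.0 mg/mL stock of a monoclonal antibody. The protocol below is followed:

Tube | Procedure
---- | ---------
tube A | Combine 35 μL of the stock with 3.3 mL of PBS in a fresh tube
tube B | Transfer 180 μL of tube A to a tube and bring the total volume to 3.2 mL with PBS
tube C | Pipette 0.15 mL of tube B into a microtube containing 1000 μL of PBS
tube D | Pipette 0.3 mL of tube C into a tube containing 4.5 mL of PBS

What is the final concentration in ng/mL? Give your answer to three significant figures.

Step 1: 35 μL + 3.3 mL = 3335 μL total → factor 3335/35 = 95.286
Step 2: 180 μL brought to 3.2 mL → factor 3200/180 = 17.778
Step 3: 0.15 mL + 1000 μL = 1.15 mL total → factor 1.15/0.15 = 7.6667
Step 4: 0.3 mL + 4.5 mL = 4.8 mL total → factor 4.8/0.3 = 16
Overall dilution factor = 95.286 × 17.778 × 7.6667 × 16 = 2.0779 × 10^5
Final = 12.0 mg/mL / 2.0779 × 10^5 = 5.775 × 10^-5 mg/mL = 57.7 ng/mL

57.7 ng/mL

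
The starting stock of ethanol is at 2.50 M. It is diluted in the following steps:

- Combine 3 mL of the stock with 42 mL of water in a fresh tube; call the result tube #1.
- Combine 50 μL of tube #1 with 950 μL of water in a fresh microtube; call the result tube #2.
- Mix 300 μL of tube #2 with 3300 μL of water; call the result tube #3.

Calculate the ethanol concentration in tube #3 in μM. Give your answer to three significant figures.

694 μM

Step 1: 3 mL + 42 mL = 45 mL total → factor 45/3 = 15
Step 2: 50 μL + 950 μL = 1000 μL total → factor 1000/50 = 20
Step 3: 300 μL + 3300 μL = 3600 μL total → factor 3600/300 = 12
Dilution factor through tube #3 = 15 × 20 × 12 = 3600
[tube #3] = 2.50 M / 3600 = 0.0006944 M = 694 μM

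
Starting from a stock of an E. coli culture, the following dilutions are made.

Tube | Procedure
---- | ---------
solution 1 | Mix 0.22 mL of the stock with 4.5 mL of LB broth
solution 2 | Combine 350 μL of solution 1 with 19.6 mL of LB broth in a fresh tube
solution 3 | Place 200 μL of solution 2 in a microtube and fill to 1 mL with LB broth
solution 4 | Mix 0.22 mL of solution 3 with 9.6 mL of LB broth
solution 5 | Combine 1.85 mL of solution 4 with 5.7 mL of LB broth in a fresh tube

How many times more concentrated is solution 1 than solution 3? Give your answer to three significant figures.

285

Step 1: 0.22 mL + 4.5 mL = 4.72 mL total → factor 4.72/0.22 = 21.455
Step 2: 350 μL + 19.6 mL = 19950 μL total → factor 19950/350 = 57
Step 3: 200 μL brought to 1 mL → factor 1000/200 = 5
Dilution factor to solution 1 = 21.455; to solution 3 = 6114.5
[solution 1]/[solution 3] = (factor to solution 3)/(factor to solution 1) = 6114.5/21.455 = 285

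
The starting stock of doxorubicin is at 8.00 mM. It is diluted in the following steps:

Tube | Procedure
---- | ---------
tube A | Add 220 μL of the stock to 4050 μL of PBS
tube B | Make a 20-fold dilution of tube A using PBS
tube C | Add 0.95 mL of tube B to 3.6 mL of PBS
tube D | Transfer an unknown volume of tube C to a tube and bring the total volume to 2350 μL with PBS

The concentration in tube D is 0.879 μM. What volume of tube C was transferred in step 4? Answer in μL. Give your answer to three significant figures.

480 μL

Step 1: 220 μL + 4050 μL = 4270 μL total → factor 4270/220 = 19.409
Step 2: 20-fold → factor 20
Step 3: 0.95 mL + 3.6 mL = 4.55 mL total → factor 4.55/0.95 = 4.7895
Step 4: v brought to 2350 μL → factor = 2350 μL/v
Product of known-step factors = 1859.2
Overall factor = 8.00 mM / (0.879 μM) = 9101.3
Step-4 factor = 9101.3 / 1859.2 = 4.8953
v = 2350 μL / 4.8953 = 480 μL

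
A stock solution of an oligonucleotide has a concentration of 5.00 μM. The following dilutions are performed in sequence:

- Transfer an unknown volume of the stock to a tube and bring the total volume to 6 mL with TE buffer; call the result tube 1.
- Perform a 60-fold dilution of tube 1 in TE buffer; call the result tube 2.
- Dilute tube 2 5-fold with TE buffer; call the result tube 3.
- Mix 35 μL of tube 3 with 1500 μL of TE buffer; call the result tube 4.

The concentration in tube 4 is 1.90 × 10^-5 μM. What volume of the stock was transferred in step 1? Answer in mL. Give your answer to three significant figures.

0.300 mL

Step 1: v brought to 6 mL → factor = 6 mL/v
Step 2: 60-fold → factor 60
Step 3: 5-fold → factor 5
Step 4: 35 μL + 1500 μL = 1535 μL total → factor 1535/35 = 43.857
Product of known-step factors = 13157
Overall factor = 5.00 μM / (1.90 × 10^-5 μM) = 2.6316 × 10^5
Step-1 factor = 2.6316 × 10^5 / 13157 = 20.001
v = 6 mL / 20.001 = 0.300 mL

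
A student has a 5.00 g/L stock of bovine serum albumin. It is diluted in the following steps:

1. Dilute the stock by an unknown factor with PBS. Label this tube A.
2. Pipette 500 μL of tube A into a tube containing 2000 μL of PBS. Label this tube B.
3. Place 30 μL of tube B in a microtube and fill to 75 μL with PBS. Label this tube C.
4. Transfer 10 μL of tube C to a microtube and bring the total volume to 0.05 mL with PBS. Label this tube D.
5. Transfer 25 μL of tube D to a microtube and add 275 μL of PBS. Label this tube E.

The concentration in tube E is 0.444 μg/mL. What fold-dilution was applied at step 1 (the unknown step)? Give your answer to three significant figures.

15.0-fold

Step 1: unknown factor x
Step 2: 500 μL + 2000 μL = 2500 μL total → factor 2500/500 = 5
Step 3: 30 μL brought to 75 μL → factor 75/30 = 2.5
Step 4: 10 μL brought to 0.05 mL → factor 50/10 = 5
Step 5: 25 μL + 275 μL = 300 μL total → factor 300/25 = 12
Product of known-step factors = 750
Overall factor = 5.00 g/L / (0.444 μg/mL) = 11261
x = 11261 / 750 = 15.0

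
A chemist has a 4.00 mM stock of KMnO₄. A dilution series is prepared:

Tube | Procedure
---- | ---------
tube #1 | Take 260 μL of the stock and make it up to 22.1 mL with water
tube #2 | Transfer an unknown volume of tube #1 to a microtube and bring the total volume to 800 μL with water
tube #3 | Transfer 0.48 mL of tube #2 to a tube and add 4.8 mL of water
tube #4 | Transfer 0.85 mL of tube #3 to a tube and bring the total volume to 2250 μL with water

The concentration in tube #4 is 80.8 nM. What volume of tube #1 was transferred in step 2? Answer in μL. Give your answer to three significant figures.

Step 1: 260 μL brought to 22.1 mL → factor 22100/260 = 85
Step 2: v brought to 800 μL → factor = 800 μL/v
Step 3: 0.48 mL + 4.8 mL = 5.28 mL total → factor 5.28/0.48 = 11
Step 4: 0.85 mL brought to 2250 μL → factor 2.25/0.85 = 2.6471
Product of known-step factors = 2475
Overall factor = 4.00 mM / (80.8 nM) = 49505
Step-2 factor = 49505 / 2475 = 20.002
v = 800 μL / 20.002 = 40.0 μL

40.0 μL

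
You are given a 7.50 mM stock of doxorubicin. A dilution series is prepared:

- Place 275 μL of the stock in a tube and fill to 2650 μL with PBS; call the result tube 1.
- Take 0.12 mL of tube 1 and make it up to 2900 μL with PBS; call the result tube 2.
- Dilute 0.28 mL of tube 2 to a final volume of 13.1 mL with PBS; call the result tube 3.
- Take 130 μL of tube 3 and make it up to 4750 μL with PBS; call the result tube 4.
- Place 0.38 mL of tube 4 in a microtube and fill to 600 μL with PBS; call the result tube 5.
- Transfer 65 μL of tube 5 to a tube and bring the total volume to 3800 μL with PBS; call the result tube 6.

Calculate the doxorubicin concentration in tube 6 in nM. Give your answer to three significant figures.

Step 1: 275 μL brought to 2650 μL → factor 2650/275 = 9.6364
Step 2: 0.12 mL brought to 2900 μL → factor 2.9/0.12 = 24.167
Step 3: 0.28 mL brought to 13.1 mL → factor 13.1/0.28 = 46.786
Step 4: 130 μL brought to 4750 μL → factor 4750/130 = 36.538
Step 5: 0.38 mL brought to 600 μL → factor 0.6/0.38 = 1.5789
Step 6: 65 μL brought to 3800 μL → factor 3800/65 = 58.462
Dilution factor through tube 6 = 9.6364 × 24.167 × 46.786 × 36.538 × 1.5789 × 58.462 = 3.6748 × 10^7
[tube 6] = 7.50 mM / 3.6748 × 10^7 = 2.041 × 10^-7 mM = 0.204 nM

0.204 nM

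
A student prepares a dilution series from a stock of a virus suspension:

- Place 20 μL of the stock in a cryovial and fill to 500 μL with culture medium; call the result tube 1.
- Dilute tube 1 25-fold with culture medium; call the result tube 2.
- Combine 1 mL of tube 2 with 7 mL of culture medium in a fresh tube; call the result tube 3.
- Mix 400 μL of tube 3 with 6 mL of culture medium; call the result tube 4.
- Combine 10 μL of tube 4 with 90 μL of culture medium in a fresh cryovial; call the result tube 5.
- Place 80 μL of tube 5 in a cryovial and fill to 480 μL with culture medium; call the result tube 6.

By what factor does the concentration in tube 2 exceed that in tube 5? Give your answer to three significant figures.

1.28 × 10^3

Step 1: 20 μL brought to 500 μL → factor 500/20 = 25
Step 2: 25-fold → factor 25
Step 3: 1 mL + 7 mL = 8 mL total → factor 8/1 = 8
Step 4: 400 μL + 6 mL = 6400 μL total → factor 6400/400 = 16
Step 5: 10 μL + 90 μL = 100 μL total → factor 100/10 = 10
Dilution factor to tube 2 = 625; to tube 5 = 8 × 10^5
[tube 2]/[tube 5] = (factor to tube 5)/(factor to tube 2) = 8 × 10^5/625 = 1.28 × 10^3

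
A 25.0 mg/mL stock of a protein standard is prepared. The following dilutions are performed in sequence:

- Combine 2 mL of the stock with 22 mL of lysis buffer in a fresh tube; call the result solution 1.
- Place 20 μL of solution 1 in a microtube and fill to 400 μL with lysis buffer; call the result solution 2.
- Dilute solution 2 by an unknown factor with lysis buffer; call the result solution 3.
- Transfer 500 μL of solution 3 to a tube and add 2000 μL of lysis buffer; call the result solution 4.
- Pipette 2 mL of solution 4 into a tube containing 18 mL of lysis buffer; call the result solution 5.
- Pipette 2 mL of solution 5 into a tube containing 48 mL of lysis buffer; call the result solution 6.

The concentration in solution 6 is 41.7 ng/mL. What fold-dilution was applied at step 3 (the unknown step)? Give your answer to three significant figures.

2.00-fold

Step 1: 2 mL + 22 mL = 24 mL total → factor 24/2 = 12
Step 2: 20 μL brought to 400 μL → factor 400/20 = 20
Step 3: unknown factor x
Step 4: 500 μL + 2000 μL = 2500 μL total → factor 2500/500 = 5
Step 5: 2 mL + 18 mL = 20 mL total → factor 20/2 = 10
Step 6: 2 mL + 48 mL = 50 mL total → factor 50/2 = 25
Product of known-step factors = 3 × 10^5
Overall factor = 25.0 mg/mL / (41.7 ng/mL) = 5.9952 × 10^5
x = 5.9952 × 10^5 / 3 × 10^5 = 2.00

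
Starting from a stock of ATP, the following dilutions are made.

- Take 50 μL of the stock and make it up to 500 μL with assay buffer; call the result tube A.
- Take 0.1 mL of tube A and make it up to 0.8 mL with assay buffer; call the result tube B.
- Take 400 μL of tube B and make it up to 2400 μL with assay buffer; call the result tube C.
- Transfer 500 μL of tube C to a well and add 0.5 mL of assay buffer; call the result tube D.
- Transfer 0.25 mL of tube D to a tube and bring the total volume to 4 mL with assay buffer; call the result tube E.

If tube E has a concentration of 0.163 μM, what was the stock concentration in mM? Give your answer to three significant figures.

2.50 mM

Step 1: 50 μL brought to 500 μL → factor 500/50 = 10
Step 2: 0.1 mL brought to 0.8 mL → factor 0.8/0.1 = 8
Step 3: 400 μL brought to 2400 μL → factor 2400/400 = 6
Step 4: 500 μL + 0.5 mL = 1000 μL total → factor 1000/500 = 2
Step 5: 0.25 mL brought to 4 mL → factor 4/0.25 = 16
Overall dilution factor = 10 × 8 × 6 × 2 × 16 = 15360
Stock = 0.163 μM × 15360 = 2504 μM = 2.50 mM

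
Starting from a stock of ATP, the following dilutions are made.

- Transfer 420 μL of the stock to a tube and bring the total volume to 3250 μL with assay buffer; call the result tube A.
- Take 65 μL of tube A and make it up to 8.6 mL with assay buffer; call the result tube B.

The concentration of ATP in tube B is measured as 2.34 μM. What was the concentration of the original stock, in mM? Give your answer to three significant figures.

2.40 mM

Step 1: 420 μL brought to 3250 μL → factor 3250/420 = 7.7381
Step 2: 65 μL brought to 8.6 mL → factor 8600/65 = 132.31
Overall dilution factor = 7.7381 × 132.31 = 1023.8
Stock = 2.34 μM × 1023.8 = 2396 μM = 2.40 mM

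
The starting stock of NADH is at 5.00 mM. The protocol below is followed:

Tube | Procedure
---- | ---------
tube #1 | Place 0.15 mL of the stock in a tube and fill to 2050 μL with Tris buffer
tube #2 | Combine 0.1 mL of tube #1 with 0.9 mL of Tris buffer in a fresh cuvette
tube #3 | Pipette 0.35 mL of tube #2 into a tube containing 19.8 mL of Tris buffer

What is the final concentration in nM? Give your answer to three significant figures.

Step 1: 0.15 mL brought to 2050 μL → factor 2.05/0.15 = 13.667
Step 2: 0.1 mL + 0.9 mL = 1 mL total → factor 1/0.1 = 10
Step 3: 0.35 mL + 19.8 mL = 20.15 mL total → factor 20.15/0.35 = 57.571
Overall dilution factor = 13.667 × 10 × 57.571 = 7868.1
Final = 5.00 mM / 7868.1 = 0.0006355 mM = 635 nM

635 nM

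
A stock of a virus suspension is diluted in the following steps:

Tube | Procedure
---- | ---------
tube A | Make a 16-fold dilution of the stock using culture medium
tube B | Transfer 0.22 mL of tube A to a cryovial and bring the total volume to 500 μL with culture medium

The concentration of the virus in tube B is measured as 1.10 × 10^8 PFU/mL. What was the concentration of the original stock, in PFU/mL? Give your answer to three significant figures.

4.00 × 10^9 PFU/mL

Step 1: 16-fold → factor 16
Step 2: 0.22 mL brought to 500 μL → factor 0.5/0.22 = 2.2727
Overall dilution factor = 16 × 2.2727 = 36.364
Stock = 1.10 × 10^8 PFU/mL × 36.364 = 4.00 × 10^9 PFU/mL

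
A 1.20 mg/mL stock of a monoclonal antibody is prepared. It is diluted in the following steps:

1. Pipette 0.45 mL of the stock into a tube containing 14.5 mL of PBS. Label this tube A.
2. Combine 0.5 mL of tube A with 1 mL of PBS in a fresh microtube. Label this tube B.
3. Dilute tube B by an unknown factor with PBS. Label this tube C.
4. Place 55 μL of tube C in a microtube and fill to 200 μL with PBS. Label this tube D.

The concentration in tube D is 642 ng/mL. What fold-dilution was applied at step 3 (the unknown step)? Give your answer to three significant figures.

Step 1: 0.45 mL + 14.5 mL = 14.95 mL total → factor 14.95/0.45 = 33.222
Step 2: 0.5 mL + 1 mL = 1.5 mL total → factor 1.5/0.5 = 3
Step 3: unknown factor x
Step 4: 55 μL brought to 200 μL → factor 200/55 = 3.6364
Product of known-step factors = 362.42
Overall factor = 1.20 mg/mL / (642 ng/mL) = 1869.2
x = 1869.2 / 362.42 = 5.16

5.16-fold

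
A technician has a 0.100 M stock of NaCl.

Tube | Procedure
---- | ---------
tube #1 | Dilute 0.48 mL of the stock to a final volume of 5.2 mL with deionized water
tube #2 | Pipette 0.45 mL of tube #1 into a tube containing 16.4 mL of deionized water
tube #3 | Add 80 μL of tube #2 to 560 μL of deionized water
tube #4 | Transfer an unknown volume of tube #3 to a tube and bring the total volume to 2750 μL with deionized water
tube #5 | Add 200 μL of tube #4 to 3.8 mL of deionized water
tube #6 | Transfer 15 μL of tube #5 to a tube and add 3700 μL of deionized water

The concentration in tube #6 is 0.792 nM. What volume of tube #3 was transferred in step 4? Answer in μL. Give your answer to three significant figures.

350 μL

Step 1: 0.48 mL brought to 5.2 mL → factor 5.2/0.48 = 10.833
Step 2: 0.45 mL + 16.4 mL = 16.85 mL total → factor 16.85/0.45 = 37.444
Step 3: 80 μL + 560 μL = 640 μL total → factor 640/80 = 8
Step 4: v brought to 2750 μL → factor = 2750 μL/v
Step 5: 200 μL + 3.8 mL = 4000 μL total → factor 4000/200 = 20
Step 6: 15 μL + 3700 μL = 3715 μL total → factor 3715/15 = 247.67
Product of known-step factors = 1.6074 × 10^7
Overall factor = 0.100 M / (0.792 nM) = 1.2626 × 10^8
Step-4 factor = 1.2626 × 10^8 / 1.6074 × 10^7 = 7.8548
v = 2750 μL / 7.8548 = 350 μL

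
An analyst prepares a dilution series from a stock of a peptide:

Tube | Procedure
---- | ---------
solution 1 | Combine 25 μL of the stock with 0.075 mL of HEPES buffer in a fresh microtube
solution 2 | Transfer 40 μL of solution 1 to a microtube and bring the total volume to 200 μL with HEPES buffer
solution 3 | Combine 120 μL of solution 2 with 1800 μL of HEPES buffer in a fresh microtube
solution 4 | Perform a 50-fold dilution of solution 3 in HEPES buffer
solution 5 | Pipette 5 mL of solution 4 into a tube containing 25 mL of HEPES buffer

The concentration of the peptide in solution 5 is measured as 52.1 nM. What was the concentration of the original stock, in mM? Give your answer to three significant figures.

Step 1: 25 μL + 0.075 mL = 100 μL total → factor 100/25 = 4
Step 2: 40 μL brought to 200 μL → factor 200/40 = 5
Step 3: 120 μL + 1800 μL = 1920 μL total → factor 1920/120 = 16
Step 4: 50-fold → factor 50
Step 5: 5 mL + 25 mL = 30 mL total → factor 30/5 = 6
Overall dilution factor = 4 × 5 × 16 × 50 × 6 = 96000
Stock = 52.1 nM × 96000 = 5.002 × 10^6 nM = 5.00 mM

5.00 mM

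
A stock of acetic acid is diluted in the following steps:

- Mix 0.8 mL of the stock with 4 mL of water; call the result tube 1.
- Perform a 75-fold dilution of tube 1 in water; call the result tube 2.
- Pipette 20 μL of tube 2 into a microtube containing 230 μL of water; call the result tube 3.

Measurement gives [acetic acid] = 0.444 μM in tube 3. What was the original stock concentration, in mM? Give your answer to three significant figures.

Step 1: 0.8 mL + 4 mL = 4.8 mL total → factor 4.8/0.8 = 6
Step 2: 75-fold → factor 75
Step 3: 20 μL + 230 μL = 250 μL total → factor 250/20 = 12.5
Overall dilution factor = 6 × 75 × 12.5 = 5625
Stock = 0.444 μM × 5625 = 2498 μM = 2.50 mM

2.50 mM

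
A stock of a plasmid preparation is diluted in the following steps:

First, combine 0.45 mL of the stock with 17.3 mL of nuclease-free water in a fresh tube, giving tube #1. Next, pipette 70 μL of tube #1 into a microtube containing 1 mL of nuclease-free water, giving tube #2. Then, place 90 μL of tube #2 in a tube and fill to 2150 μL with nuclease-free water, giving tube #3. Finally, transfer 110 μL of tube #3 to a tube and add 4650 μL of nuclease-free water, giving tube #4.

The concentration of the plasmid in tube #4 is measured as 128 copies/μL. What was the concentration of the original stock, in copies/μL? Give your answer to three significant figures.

Step 1: 0.45 mL + 17.3 mL = 17.75 mL total → factor 17.75/0.45 = 39.444
Step 2: 70 μL + 1 mL = 1070 μL total → factor 1070/70 = 15.286
Step 3: 90 μL brought to 2150 μL → factor 2150/90 = 23.889
Step 4: 110 μL + 4650 μL = 4760 μL total → factor 4760/110 = 43.273
Overall dilution factor = 39.444 × 15.286 × 23.889 × 43.273 = 6.2328 × 10^5
Stock = 128 copies/μL × 6.2328 × 10^5 = 7.98 × 10^7 copies/μL

7.98 × 10^7 copies/μL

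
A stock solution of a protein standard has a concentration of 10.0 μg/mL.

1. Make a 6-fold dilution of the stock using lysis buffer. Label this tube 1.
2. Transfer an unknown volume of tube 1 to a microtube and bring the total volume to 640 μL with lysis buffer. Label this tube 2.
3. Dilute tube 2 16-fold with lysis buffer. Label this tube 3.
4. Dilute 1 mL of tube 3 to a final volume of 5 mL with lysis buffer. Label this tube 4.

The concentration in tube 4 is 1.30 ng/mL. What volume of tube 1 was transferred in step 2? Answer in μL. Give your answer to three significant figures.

Step 1: 6-fold → factor 6
Step 2: v brought to 640 μL → factor = 640 μL/v
Step 3: 16-fold → factor 16
Step 4: 1 mL brought to 5 mL → factor 5/1 = 5
Product of known-step factors = 480
Overall factor = 10.0 μg/mL / (1.30 ng/mL) = 7692.3
Step-2 factor = 7692.3 / 480 = 16.026
v = 640 μL / 16.026 = 39.9 μL

39.9 μL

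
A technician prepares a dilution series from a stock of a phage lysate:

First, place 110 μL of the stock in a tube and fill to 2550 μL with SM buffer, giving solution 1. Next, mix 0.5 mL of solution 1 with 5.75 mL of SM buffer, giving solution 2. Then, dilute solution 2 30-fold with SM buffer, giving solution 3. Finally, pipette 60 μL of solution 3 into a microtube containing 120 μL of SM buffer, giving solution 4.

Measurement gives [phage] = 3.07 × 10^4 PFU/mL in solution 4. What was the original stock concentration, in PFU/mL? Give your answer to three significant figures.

8.01 × 10^8 PFU/mL

Step 1: 110 μL brought to 2550 μL → factor 2550/110 = 23.182
Step 2: 0.5 mL + 5.75 mL = 6.25 mL total → factor 6.25/0.5 = 12.5
Step 3: 30-fold → factor 30
Step 4: 60 μL + 120 μL = 180 μL total → factor 180/60 = 3
Overall dilution factor = 23.182 × 12.5 × 30 × 3 = 26080
Stock = 3.07 × 10^4 PFU/mL × 26080 = 8.01 × 10^8 PFU/mL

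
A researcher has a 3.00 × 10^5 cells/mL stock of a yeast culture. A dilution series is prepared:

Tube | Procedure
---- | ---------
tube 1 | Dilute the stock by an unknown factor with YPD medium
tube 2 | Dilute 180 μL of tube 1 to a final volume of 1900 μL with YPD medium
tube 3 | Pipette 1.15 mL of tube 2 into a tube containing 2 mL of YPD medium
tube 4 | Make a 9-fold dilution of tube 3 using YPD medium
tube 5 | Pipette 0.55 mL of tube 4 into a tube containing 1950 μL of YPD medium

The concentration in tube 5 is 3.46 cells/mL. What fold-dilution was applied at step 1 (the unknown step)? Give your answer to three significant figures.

Step 1: unknown factor x
Step 2: 180 μL brought to 1900 μL → factor 1900/180 = 10.556
Step 3: 1.15 mL + 2 mL = 3.15 mL total → factor 3.15/1.15 = 2.7391
Step 4: 9-fold → factor 9
Step 5: 0.55 mL + 1950 μL = 2.5 mL total → factor 2.5/0.55 = 4.5455
Product of known-step factors = 1182.8
Overall factor = 3.00 × 10^5 cells/mL / (3.46 cells/mL) = 86705
x = 86705 / 1182.8 = 73.3

73.3-fold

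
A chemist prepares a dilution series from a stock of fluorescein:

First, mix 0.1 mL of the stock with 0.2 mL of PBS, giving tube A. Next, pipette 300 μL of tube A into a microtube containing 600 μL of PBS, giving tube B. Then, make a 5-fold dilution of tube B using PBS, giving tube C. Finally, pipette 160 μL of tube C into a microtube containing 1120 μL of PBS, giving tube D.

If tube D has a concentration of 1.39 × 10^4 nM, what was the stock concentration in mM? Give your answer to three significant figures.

5.00 mM

Step 1: 0.1 mL + 0.2 mL = 0.3 mL total → factor 0.3/0.1 = 3
Step 2: 300 μL + 600 μL = 900 μL total → factor 900/300 = 3
Step 3: 5-fold → factor 5
Step 4: 160 μL + 1120 μL = 1280 μL total → factor 1280/160 = 8
Overall dilution factor = 3 × 3 × 5 × 8 = 360
Stock = 1.39 × 10^4 nM × 360 = 5.004 × 10^6 nM = 5.00 mM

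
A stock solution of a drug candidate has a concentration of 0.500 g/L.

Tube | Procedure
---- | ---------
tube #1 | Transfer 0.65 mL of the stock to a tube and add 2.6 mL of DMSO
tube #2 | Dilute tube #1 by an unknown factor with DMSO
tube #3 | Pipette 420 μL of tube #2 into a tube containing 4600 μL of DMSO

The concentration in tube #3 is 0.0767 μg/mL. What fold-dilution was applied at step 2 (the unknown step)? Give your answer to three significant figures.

Step 1: 0.65 mL + 2.6 mL = 3.25 mL total → factor 3.25/0.65 = 5
Step 2: unknown factor x
Step 3: 420 μL + 4600 μL = 5020 μL total → factor 5020/420 = 11.952
Product of known-step factors = 59.762
Overall factor = 0.500 g/L / (0.0767 μg/mL) = 6518.9
x = 6518.9 / 59.762 = 109

109-fold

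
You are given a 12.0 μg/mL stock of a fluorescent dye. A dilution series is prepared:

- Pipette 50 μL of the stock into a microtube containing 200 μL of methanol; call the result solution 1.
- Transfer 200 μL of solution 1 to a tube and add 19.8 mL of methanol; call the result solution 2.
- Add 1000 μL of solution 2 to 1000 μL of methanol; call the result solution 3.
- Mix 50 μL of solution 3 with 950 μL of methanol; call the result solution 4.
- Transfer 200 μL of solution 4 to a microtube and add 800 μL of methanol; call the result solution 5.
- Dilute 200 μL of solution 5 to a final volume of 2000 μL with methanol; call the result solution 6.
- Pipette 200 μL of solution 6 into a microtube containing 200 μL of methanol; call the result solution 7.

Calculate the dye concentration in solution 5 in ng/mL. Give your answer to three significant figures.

Step 1: 50 μL + 200 μL = 250 μL total → factor 250/50 = 5
Step 2: 200 μL + 19.8 mL = 20000 μL total → factor 20000/200 = 100
Step 3: 1000 μL + 1000 μL = 2000 μL total → factor 2000/1000 = 2
Step 4: 50 μL + 950 μL = 1000 μL total → factor 1000/50 = 20
Step 5: 200 μL + 800 μL = 1000 μL total → factor 1000/200 = 5
Dilution factor through solution 5 = 5 × 100 × 2 × 20 × 5 = 1 × 10^5
[solution 5] = 12.0 μg/mL / 1 × 10^5 = 0.0001200 μg/mL = 0.120 ng/mL

0.120 ng/mL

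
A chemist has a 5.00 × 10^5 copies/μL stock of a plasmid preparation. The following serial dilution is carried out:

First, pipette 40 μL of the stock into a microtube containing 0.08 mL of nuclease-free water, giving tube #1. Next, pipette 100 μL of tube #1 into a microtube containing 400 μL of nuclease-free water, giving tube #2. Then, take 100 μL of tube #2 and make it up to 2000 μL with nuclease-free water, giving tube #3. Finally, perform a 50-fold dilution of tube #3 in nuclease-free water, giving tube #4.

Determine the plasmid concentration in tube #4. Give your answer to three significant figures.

Step 1: 40 μL + 0.08 mL = 120 μL total → factor 120/40 = 3
Step 2: 100 μL + 400 μL = 500 μL total → factor 500/100 = 5
Step 3: 100 μL brought to 2000 μL → factor 2000/100 = 20
Step 4: 50-fold → factor 50
Overall dilution factor = 3 × 5 × 20 × 50 = 15000
Final = 5.00 × 10^5 copies/μL / 15000 = 33.3 copies/μL

33.3 copies/μL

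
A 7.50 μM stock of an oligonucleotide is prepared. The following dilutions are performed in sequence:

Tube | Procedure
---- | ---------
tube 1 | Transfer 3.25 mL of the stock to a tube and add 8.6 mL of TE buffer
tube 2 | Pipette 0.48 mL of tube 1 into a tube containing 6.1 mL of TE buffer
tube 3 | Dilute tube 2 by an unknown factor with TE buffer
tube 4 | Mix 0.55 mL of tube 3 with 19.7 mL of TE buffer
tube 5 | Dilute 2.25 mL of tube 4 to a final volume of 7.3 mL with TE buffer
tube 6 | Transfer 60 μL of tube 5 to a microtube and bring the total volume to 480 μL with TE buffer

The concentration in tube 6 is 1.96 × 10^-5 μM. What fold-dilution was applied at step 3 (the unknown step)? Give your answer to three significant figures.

Step 1: 3.25 mL + 8.6 mL = 11.85 mL total → factor 11.85/3.25 = 3.6462
Step 2: 0.48 mL + 6.1 mL = 6.58 mL total → factor 6.58/0.48 = 13.708
Step 3: unknown factor x
Step 4: 0.55 mL + 19.7 mL = 20.25 mL total → factor 20.25/0.55 = 36.818
Step 5: 2.25 mL brought to 7.3 mL → factor 7.3/2.25 = 3.2444
Step 6: 60 μL brought to 480 μL → factor 480/60 = 8
Product of known-step factors = 47765
Overall factor = 7.50 μM / (1.96 × 10^-5 μM) = 3.8265 × 10^5
x = 3.8265 × 10^5 / 47765 = 8.01

8.01-fold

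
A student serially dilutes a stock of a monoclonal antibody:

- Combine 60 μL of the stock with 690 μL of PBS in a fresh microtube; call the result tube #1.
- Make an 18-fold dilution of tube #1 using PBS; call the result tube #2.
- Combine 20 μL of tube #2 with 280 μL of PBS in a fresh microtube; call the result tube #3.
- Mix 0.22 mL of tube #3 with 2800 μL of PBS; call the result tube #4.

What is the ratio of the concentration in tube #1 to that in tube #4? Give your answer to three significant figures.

3.71 × 10^3

Step 1: 60 μL + 690 μL = 750 μL total → factor 750/60 = 12.5
Step 2: 18-fold → factor 18
Step 3: 20 μL + 280 μL = 300 μL total → factor 300/20 = 15
Step 4: 0.22 mL + 2800 μL = 3.02 mL total → factor 3.02/0.22 = 13.727
Dilution factor to tube #1 = 12.5; to tube #4 = 46330
[tube #1]/[tube #4] = (factor to tube #4)/(factor to tube #1) = 46330/12.5 = 3.71 × 10^3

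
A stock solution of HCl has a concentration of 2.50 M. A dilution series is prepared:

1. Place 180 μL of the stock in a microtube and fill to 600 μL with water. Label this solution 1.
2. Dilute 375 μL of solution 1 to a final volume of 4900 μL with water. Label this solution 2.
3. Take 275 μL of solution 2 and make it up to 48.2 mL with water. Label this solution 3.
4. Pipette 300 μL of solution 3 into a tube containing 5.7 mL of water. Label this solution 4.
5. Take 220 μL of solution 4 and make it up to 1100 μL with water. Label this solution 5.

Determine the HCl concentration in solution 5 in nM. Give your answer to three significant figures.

Step 1: 180 μL brought to 600 μL → factor 600/180 = 3.3333
Step 2: 375 μL brought to 4900 μL → factor 4900/375 = 13.067
Step 3: 275 μL brought to 48.2 mL → factor 48200/275 = 175.27
Step 4: 300 μL + 5.7 mL = 6000 μL total → factor 6000/300 = 20
Step 5: 220 μL brought to 1100 μL → factor 1100/220 = 5
Overall dilution factor = 3.3333 × 13.067 × 175.27 × 20 × 5 = 7.6341 × 10^5
Final = 2.50 M / 7.6341 × 10^5 = 3.275 × 10^-6 M = 3.27 × 10^3 nM

3.27 × 10^3 nM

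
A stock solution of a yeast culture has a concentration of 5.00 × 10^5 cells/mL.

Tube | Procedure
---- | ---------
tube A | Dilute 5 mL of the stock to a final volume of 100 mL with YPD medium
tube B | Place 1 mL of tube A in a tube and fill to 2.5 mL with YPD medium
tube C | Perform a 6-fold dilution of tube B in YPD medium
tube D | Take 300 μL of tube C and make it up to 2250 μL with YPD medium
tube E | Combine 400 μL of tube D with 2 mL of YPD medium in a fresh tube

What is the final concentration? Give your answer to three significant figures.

Step 1: 5 mL brought to 100 mL → factor 100/5 = 20
Step 2: 1 mL brought to 2.5 mL → factor 2.5/1 = 2.5
Step 3: 6-fold → factor 6
Step 4: 300 μL brought to 2250 μL → factor 2250/300 = 7.5
Step 5: 400 μL + 2 mL = 2400 μL total → factor 2400/400 = 6
Overall dilution factor = 20 × 2.5 × 6 × 7.5 × 6 = 13500
Final = 5.00 × 10^5 cells/mL / 13500 = 37.0 cells/mL

37.0 cells/mL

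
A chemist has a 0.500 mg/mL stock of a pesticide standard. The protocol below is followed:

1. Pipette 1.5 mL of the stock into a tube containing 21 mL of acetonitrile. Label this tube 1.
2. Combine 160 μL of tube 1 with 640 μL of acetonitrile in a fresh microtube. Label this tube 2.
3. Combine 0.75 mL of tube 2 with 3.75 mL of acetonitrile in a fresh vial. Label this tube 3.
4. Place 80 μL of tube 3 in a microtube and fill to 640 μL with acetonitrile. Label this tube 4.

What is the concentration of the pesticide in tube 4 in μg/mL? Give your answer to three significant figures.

Step 1: 1.5 mL + 21 mL = 22.5 mL total → factor 22.5/1.5 = 15
Step 2: 160 μL + 640 μL = 800 μL total → factor 800/160 = 5
Step 3: 0.75 mL + 3.75 mL = 4.5 mL total → factor 4.5/0.75 = 6
Step 4: 80 μL brought to 640 μL → factor 640/80 = 8
Overall dilution factor = 15 × 5 × 6 × 8 = 3600
Final = 0.500 mg/mL / 3600 = 0.0001389 mg/mL = 0.139 μg/mL

0.139 μg/mL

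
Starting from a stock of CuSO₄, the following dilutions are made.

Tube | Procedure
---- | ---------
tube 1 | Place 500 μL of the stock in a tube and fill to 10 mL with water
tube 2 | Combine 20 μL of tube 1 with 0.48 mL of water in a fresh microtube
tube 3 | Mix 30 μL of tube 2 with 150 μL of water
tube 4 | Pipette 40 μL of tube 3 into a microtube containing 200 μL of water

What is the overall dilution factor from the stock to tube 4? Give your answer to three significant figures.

1.80 × 10^4

Step 1: 500 μL brought to 10 mL → factor 10000/500 = 20
Step 2: 20 μL + 0.48 mL = 500 μL total → factor 500/20 = 25
Step 3: 30 μL + 150 μL = 180 μL total → factor 180/30 = 6
Step 4: 40 μL + 200 μL = 240 μL total → factor 240/40 = 6
Overall dilution factor = 20 × 25 × 6 × 6 = 18000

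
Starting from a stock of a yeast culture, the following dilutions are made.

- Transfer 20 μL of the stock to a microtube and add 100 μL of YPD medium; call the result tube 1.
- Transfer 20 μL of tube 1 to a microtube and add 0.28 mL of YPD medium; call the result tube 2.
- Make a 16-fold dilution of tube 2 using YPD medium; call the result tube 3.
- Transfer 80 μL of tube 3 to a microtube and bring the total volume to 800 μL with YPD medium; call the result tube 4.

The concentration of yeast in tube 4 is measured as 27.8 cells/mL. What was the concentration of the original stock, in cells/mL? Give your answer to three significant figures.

Step 1: 20 μL + 100 μL = 120 μL total → factor 120/20 = 6
Step 2: 20 μL + 0.28 mL = 300 μL total → factor 300/20 = 15
Step 3: 16-fold → factor 16
Step 4: 80 μL brought to 800 μL → factor 800/80 = 10
Overall dilution factor = 6 × 15 × 16 × 10 = 14400
Stock = 27.8 cells/mL × 14400 = 4.00 × 10^5 cells/mL

4.00 × 10^5 cells/mL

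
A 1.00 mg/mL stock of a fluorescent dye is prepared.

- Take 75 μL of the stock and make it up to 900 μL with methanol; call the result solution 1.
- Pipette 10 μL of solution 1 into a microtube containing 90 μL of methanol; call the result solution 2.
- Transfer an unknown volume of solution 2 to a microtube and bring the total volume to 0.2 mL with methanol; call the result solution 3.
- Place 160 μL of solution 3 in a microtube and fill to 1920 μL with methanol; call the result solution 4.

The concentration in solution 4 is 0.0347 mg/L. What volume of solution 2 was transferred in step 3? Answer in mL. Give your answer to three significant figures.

0.00999 mL

Step 1: 75 μL brought to 900 μL → factor 900/75 = 12
Step 2: 10 μL + 90 μL = 100 μL total → factor 100/10 = 10
Step 3: v brought to 0.2 mL → factor = 0.2 mL/v
Step 4: 160 μL brought to 1920 μL → factor 1920/160 = 12
Product of known-step factors = 1440
Overall factor = 1.00 mg/mL / (0.0347 mg/L) = 28818
Step-3 factor = 28818 / 1440 = 20.013
v = 0.2 mL / 20.013 = 0.00999 mL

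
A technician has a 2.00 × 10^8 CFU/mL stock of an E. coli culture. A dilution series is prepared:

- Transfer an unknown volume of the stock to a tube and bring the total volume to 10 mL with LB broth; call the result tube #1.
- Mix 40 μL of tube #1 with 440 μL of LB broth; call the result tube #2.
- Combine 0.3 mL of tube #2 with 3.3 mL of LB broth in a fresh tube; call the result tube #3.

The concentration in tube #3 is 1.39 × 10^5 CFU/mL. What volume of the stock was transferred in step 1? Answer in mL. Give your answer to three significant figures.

Step 1: v brought to 10 mL → factor = 10 mL/v
Step 2: 40 μL + 440 μL = 480 μL total → factor 480/40 = 12
Step 3: 0.3 mL + 3.3 mL = 3.6 mL total → factor 3.6/0.3 = 12
Product of known-step factors = 144
Overall factor = 2.00 × 10^8 CFU/mL / (1.39 × 10^5 CFU/mL) = 1438.8
Step-1 factor = 1438.8 / 144 = 9.992
v = 10 mL / 9.992 = 1.00 mL

1.00 mL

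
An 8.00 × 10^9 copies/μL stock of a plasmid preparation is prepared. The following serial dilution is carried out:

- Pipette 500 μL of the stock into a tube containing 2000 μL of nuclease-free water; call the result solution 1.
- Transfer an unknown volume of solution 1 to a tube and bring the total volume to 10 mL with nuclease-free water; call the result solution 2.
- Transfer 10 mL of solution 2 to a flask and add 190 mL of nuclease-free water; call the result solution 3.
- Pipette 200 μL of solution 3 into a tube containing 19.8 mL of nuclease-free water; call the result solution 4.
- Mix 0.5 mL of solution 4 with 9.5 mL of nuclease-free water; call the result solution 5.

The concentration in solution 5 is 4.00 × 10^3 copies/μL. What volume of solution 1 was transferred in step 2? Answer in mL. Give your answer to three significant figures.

Step 1: 500 μL + 2000 μL = 2500 μL total → factor 2500/500 = 5
Step 2: v brought to 10 mL → factor = 10 mL/v
Step 3: 10 mL + 190 mL = 200 mL total → factor 200/10 = 20
Step 4: 200 μL + 19.8 mL = 20000 μL total → factor 20000/200 = 100
Step 5: 0.5 mL + 9.5 mL = 10 mL total → factor 10/0.5 = 20
Product of known-step factors = 2 × 10^5
Overall factor = 8.00 × 10^9 copies/μL / (4.00 × 10^3 copies/μL) = 2 × 10^6
Step-2 factor = 2 × 10^6 / 2 × 10^5 = 10
v = 10 mL / 10 = 1.00 mL

1.00 mL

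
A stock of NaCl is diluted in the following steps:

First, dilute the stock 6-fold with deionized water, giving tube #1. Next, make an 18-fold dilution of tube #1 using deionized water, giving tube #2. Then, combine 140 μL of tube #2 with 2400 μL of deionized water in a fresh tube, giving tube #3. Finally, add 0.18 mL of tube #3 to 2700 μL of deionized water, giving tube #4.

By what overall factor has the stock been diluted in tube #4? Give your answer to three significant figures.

3.14 × 10^4

Step 1: 6-fold → factor 6
Step 2: 18-fold → factor 18
Step 3: 140 μL + 2400 μL = 2540 μL total → factor 2540/140 = 18.143
Step 4: 0.18 mL + 2700 μL = 2.88 mL total → factor 2.88/0.18 = 16
Overall dilution factor = 6 × 18 × 18.143 × 16 = 31351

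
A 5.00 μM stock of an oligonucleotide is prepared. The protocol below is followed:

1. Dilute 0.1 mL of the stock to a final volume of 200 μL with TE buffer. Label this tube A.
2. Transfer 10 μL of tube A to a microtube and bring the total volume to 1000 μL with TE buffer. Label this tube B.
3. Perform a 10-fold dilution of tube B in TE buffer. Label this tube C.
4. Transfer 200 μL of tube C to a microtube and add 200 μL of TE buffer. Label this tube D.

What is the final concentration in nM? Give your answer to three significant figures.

Step 1: 0.1 mL brought to 200 μL → factor 0.2/0.1 = 2
Step 2: 10 μL brought to 1000 μL → factor 1000/10 = 100
Step 3: 10-fold → factor 10
Step 4: 200 μL + 200 μL = 400 μL total → factor 400/200 = 2
Overall dilution factor = 2 × 100 × 10 × 2 = 4000
Final = 5.00 μM / 4000 = 0.001250 μM = 1.25 nM

1.25 nM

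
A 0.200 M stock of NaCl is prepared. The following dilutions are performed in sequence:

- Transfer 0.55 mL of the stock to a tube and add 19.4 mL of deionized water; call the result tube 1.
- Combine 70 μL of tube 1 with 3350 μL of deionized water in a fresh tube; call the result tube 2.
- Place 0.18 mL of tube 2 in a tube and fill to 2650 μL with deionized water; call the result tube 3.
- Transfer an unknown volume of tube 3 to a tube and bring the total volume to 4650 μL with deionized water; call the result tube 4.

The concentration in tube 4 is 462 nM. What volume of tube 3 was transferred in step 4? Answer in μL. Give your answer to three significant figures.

280 μL

Step 1: 0.55 mL + 19.4 mL = 19.95 mL total → factor 19.95/0.55 = 36.273
Step 2: 70 μL + 3350 μL = 3420 μL total → factor 3420/70 = 48.857
Step 3: 0.18 mL brought to 2650 μL → factor 2.65/0.18 = 14.722
Step 4: v brought to 4650 μL → factor = 4650 μL/v
Product of known-step factors = 26090
Overall factor = 0.200 M / (462 nM) = 4.329 × 10^5
Step-4 factor = 4.329 × 10^5 / 26090 = 16.592
v = 4650 μL / 16.592 = 280 μL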